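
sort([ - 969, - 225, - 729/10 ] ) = [ - 969, - 225, - 729/10 ]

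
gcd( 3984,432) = 48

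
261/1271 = 261/1271 = 0.21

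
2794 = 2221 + 573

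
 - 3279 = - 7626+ 4347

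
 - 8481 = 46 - 8527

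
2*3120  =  6240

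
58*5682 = 329556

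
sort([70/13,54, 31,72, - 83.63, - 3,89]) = [ - 83.63, - 3,  70/13,31,54,  72,89]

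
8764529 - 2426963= 6337566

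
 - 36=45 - 81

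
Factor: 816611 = 29^2 * 971^1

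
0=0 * 219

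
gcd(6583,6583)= 6583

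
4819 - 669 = 4150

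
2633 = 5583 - 2950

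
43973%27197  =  16776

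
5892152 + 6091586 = 11983738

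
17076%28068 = 17076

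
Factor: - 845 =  - 5^1*13^2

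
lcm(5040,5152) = 231840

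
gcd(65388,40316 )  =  4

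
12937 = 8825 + 4112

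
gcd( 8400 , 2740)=20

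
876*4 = 3504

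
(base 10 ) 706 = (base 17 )279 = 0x2C2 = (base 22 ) 1A2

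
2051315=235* 8729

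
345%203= 142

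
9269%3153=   2963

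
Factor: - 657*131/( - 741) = 28689/247 = 3^1*13^ ( - 1) * 19^( - 1)*73^1*131^1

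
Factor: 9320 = 2^3*5^1*233^1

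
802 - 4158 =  - 3356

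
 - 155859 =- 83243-72616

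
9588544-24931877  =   - 15343333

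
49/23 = 2+3/23 = 2.13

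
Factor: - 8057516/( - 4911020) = 2014379/1227755 = 5^( - 1 ) * 31^( - 1) * 89^( - 2)*2014379^1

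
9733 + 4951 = 14684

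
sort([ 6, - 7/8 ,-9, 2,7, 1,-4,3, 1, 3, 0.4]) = [ - 9,  -  4,-7/8,0.4 , 1, 1, 2, 3,3, 6, 7 ]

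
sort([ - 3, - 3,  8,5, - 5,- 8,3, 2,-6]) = [ - 8, - 6, - 5, - 3, - 3,  2,3, 5,8 ] 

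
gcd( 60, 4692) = 12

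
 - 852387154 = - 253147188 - 599239966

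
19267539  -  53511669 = - 34244130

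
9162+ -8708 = 454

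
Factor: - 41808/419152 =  - 39/391= -  3^1*13^1 *17^( - 1)*23^( - 1)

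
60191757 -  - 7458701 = 67650458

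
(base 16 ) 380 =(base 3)1020012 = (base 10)896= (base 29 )11q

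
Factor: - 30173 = -11^1* 13^1*211^1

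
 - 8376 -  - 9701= 1325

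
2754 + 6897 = 9651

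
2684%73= 56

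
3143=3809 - 666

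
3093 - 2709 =384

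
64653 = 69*937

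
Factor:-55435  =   - 5^1*11087^1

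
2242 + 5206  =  7448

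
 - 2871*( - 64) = 183744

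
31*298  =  9238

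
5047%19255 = 5047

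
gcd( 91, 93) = 1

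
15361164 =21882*702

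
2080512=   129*16128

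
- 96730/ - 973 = 99 + 403/973 = 99.41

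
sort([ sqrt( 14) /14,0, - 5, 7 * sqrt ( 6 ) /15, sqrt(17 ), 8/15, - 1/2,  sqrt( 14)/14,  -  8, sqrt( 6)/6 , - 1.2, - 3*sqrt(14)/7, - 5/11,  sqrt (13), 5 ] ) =[ - 8 , - 5, - 3*sqrt( 14 )/7,- 1.2, - 1/2 ,  -  5/11,0 , sqrt( 14)/14, sqrt (14)/14, sqrt (6 ) /6, 8/15, 7*sqrt( 6)/15, sqrt( 13 ),sqrt (17)  ,  5 ]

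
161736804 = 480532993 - 318796189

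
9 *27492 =247428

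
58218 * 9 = 523962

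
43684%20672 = 2340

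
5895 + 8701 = 14596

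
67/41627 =67/41627  =  0.00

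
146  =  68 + 78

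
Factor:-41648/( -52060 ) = 2^2*5^( - 1 ) = 4/5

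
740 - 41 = 699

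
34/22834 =17/11417 = 0.00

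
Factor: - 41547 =-3^1*11^1 *1259^1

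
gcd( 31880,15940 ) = 15940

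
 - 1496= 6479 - 7975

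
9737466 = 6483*1502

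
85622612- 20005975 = 65616637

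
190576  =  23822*8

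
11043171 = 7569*1459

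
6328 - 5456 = 872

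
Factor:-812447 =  - 17^1*47791^1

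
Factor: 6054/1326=13^( - 1 )*17^( - 1) *1009^1=1009/221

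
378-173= 205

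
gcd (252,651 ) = 21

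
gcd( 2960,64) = 16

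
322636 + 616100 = 938736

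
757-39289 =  - 38532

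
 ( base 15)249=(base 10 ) 519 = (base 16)207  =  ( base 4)20013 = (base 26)jp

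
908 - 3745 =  - 2837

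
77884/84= 927 + 4/21=927.19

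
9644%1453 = 926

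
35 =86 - 51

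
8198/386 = 21 + 46/193 = 21.24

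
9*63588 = 572292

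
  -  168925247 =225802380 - 394727627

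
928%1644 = 928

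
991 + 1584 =2575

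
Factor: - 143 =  - 11^1 * 13^1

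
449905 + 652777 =1102682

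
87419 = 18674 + 68745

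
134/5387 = 134/5387 = 0.02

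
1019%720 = 299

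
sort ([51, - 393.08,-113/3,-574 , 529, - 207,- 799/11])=[-574, - 393.08, - 207, - 799/11,-113/3,51, 529]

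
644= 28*23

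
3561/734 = 3561/734 =4.85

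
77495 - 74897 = 2598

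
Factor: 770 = 2^1*5^1*7^1*11^1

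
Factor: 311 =311^1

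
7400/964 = 1850/241=7.68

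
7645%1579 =1329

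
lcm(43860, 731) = 43860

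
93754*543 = 50908422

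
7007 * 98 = 686686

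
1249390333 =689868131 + 559522202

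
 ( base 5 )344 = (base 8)143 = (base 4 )1203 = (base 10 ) 99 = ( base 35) 2T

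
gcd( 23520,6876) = 12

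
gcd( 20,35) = 5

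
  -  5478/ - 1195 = 5478/1195  =  4.58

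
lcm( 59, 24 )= 1416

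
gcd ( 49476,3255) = 651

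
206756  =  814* 254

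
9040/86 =105 + 5/43 = 105.12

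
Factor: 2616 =2^3* 3^1*109^1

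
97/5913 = 97/5913 = 0.02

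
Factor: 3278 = 2^1*11^1 * 149^1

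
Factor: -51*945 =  - 3^4 * 5^1*7^1*17^1 =- 48195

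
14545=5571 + 8974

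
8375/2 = 4187 + 1/2 = 4187.50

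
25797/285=90 + 49/95 = 90.52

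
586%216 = 154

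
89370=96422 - 7052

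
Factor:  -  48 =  - 2^4*3^1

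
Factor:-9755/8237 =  - 5^1* 1951^1*8237^ ( - 1)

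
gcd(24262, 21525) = 7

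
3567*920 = 3281640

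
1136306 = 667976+468330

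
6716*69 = 463404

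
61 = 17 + 44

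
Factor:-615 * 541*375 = -124768125 = - 3^2*5^4*41^1*541^1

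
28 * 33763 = 945364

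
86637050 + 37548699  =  124185749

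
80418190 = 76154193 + 4263997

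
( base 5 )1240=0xC3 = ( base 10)195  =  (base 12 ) 143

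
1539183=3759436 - 2220253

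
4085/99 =41  +  26/99 =41.26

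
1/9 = 1/9 =0.11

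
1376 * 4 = 5504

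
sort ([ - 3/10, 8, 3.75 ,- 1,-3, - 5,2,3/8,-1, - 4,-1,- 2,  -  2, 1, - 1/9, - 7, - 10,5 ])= [ - 10, - 7, - 5 ,-4, - 3, - 2, - 2, - 1, - 1, -1, - 3/10, - 1/9,3/8,1,2, 3.75,5, 8]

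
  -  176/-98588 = 44/24647 =0.00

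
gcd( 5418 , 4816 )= 602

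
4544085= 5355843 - 811758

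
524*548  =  287152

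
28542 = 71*402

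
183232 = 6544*28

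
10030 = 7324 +2706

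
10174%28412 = 10174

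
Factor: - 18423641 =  - 31^1*594311^1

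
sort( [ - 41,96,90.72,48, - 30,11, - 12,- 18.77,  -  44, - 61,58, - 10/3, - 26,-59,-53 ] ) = [ - 61, - 59, - 53, - 44, - 41, - 30,  -  26,  -  18.77, - 12, - 10/3,11, 48,58, 90.72,96]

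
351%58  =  3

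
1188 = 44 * 27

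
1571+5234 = 6805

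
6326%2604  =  1118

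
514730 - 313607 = 201123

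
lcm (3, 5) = 15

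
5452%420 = 412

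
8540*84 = 717360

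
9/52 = 9/52= 0.17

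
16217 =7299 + 8918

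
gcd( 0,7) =7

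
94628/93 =94628/93 = 1017.51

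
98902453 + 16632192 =115534645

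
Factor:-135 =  - 3^3*5^1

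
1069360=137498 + 931862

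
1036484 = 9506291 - 8469807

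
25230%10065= 5100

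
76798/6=38399/3  =  12799.67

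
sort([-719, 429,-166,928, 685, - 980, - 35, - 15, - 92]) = [ - 980, - 719 , - 166, - 92, - 35, - 15,429, 685,  928]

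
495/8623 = 495/8623 = 0.06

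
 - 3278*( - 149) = 488422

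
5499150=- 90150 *(- 61)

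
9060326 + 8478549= 17538875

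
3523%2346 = 1177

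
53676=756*71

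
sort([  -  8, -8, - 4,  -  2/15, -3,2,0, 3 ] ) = [ - 8, - 8,-4, -3, - 2/15,0,2, 3 ]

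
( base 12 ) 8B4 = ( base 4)110020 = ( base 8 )2410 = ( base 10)1288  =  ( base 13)781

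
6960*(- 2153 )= - 14984880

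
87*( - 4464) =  - 388368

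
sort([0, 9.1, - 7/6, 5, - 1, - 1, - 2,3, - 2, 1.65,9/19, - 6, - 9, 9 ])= [-9 , - 6, - 2, - 2,  -  7/6,-1, - 1, 0, 9/19,1.65, 3, 5, 9,9.1]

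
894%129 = 120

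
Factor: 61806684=2^2*3^1*31^1  *166147^1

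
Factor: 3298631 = 7^3  *59^1*163^1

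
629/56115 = 629/56115 = 0.01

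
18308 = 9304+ 9004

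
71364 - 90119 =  - 18755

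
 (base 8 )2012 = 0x40a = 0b10000001010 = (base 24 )1J2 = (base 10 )1034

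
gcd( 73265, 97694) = 1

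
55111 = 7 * 7873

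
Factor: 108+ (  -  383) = - 5^2*11^1 =- 275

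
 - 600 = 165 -765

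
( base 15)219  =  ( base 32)EQ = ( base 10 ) 474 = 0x1DA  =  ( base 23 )ke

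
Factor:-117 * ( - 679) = 79443 = 3^2*7^1*13^1*97^1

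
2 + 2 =4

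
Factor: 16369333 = 31^1 *528043^1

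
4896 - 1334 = 3562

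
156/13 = 12=12.00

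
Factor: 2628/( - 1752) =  - 2^ (-1)*3^1 = -3/2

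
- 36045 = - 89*405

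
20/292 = 5/73 = 0.07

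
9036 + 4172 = 13208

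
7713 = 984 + 6729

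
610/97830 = 61/9783=0.01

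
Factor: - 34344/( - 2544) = 2^( - 1 ) *3^3 = 27/2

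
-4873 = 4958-9831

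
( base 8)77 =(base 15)43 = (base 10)63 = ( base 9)70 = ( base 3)2100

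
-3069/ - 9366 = 1023/3122 = 0.33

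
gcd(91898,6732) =2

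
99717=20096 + 79621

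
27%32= 27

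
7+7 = 14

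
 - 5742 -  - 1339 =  - 4403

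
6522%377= 113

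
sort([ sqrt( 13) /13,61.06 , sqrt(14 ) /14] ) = [ sqrt(14)/14, sqrt(13 ) /13,61.06]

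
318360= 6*53060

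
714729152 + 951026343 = 1665755495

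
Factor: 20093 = 71^1*283^1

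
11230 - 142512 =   -  131282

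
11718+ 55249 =66967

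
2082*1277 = 2658714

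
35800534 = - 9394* (-3811 ) 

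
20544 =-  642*(  -  32)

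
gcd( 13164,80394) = 6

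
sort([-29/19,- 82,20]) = [ - 82, - 29/19,20]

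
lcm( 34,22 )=374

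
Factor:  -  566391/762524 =-2^( -2)*3^1*7^1*113^( - 1) * 241^( - 1 )*3853^1=-80913/108932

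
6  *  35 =210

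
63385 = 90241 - 26856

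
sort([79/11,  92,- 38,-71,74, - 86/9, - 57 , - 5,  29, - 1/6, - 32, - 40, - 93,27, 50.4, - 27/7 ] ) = [ - 93, - 71, - 57, - 40, - 38, - 32, - 86/9,-5, - 27/7,-1/6,79/11, 27,29, 50.4,74,92]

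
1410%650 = 110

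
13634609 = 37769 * 361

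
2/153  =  2/153 = 0.01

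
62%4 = 2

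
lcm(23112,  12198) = 439128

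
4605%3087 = 1518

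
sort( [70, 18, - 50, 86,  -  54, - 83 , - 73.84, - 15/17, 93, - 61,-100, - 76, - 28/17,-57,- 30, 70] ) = [ - 100, - 83,-76,  -  73.84, -61, - 57,-54,- 50, - 30, - 28/17,-15/17,  18,70 , 70, 86, 93 ] 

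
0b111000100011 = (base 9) 4861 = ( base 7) 13360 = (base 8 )7043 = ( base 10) 3619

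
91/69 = 91/69 = 1.32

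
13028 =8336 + 4692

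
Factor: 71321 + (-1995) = 69326=2^1*17^1* 2039^1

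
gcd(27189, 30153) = 57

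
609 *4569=2782521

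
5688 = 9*632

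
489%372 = 117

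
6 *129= 774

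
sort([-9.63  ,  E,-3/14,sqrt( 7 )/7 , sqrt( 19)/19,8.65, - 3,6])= [-9.63, - 3,  -  3/14,sqrt ( 19) /19,sqrt(7)/7,E, 6,8.65]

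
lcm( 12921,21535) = 64605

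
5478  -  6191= -713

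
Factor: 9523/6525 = 3^( - 2)* 5^( - 2)*29^( - 1)*89^1*107^1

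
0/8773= 0= 0.00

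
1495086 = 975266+519820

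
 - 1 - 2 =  -3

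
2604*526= 1369704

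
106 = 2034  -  1928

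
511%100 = 11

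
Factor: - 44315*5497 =-243599555 = - 5^1 * 23^1*239^1*8863^1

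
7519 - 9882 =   -  2363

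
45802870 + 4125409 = 49928279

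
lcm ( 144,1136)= 10224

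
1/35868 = 1/35868= 0.00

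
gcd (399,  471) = 3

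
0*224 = 0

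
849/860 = 849/860 = 0.99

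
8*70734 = 565872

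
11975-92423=  -  80448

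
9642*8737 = 84242154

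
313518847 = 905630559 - 592111712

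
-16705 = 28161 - 44866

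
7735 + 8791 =16526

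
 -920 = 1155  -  2075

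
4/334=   2/167 = 0.01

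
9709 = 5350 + 4359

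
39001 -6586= 32415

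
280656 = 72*3898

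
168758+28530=197288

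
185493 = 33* 5621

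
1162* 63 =73206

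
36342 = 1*36342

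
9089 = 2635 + 6454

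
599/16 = 599/16 = 37.44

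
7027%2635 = 1757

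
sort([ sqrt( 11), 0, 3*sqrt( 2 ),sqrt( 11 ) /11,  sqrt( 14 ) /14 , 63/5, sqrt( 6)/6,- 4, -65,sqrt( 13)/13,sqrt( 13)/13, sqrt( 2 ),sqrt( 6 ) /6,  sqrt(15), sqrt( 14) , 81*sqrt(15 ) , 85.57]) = [ - 65, - 4,0 , sqrt(14 ) /14, sqrt(13 ) /13, sqrt(13 ) /13,sqrt( 11 ) /11, sqrt (6) /6, sqrt(6)/6 , sqrt( 2),  sqrt(11) , sqrt( 14 ) , sqrt( 15 ), 3*sqrt( 2 ) , 63/5, 85.57,  81 * sqrt( 15 ) ]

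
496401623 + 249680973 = 746082596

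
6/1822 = 3/911 = 0.00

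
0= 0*320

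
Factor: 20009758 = 2^1 * 10004879^1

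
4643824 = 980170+3663654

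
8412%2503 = 903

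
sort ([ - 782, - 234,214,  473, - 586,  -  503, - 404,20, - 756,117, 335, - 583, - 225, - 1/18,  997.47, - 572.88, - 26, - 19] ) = [ - 782,-756,  -  586, - 583, - 572.88, - 503,-404, - 234, - 225 , -26 ,  -  19,  -  1/18, 20,  117 , 214,335, 473,997.47]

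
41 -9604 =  - 9563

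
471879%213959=43961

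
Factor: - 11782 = - 2^1*43^1*137^1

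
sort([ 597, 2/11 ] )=[2/11,597]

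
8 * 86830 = 694640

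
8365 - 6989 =1376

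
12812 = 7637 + 5175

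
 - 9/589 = - 9/589 = - 0.02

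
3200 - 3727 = - 527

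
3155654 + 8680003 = 11835657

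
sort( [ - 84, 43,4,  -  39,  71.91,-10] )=[-84, - 39, - 10, 4, 43,71.91]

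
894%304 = 286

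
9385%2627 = 1504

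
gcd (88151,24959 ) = 1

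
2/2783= 2/2783 = 0.00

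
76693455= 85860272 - 9166817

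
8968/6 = 1494 + 2/3=   1494.67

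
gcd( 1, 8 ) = 1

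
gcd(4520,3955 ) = 565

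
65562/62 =32781/31 = 1057.45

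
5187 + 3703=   8890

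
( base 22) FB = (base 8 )525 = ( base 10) 341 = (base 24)E5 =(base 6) 1325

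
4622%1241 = 899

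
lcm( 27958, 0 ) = 0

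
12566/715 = 12566/715 = 17.57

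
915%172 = 55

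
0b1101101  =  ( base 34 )37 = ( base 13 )85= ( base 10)109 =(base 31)3g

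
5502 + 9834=15336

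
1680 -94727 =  - 93047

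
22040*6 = 132240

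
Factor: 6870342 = 2^1*3^1*1145057^1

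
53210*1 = 53210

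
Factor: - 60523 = - 29^1 * 2087^1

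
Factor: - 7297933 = - 7297933^1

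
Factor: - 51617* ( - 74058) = 3822651786 = 2^1* 3^1* 71^1*727^1 *12343^1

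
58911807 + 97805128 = 156716935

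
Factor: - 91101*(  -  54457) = 4961087157 = 3^1*13^1*59^1*71^1*30367^1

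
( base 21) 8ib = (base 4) 331031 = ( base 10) 3917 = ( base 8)7515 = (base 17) d97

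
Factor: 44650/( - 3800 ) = -47/4 = - 2^( - 2) * 47^1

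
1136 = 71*16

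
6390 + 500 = 6890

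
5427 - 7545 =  - 2118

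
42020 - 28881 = 13139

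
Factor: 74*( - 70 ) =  - 2^2*5^1 * 7^1 * 37^1 = -  5180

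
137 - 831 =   -  694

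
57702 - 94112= - 36410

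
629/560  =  1 + 69/560 = 1.12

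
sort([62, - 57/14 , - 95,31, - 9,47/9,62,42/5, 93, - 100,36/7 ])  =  [-100, - 95, - 9,-57/14,36/7, 47/9,42/5,31, 62,  62,  93 ] 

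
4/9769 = 4/9769 = 0.00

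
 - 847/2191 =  - 1 + 192/313  =  -  0.39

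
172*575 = 98900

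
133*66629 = 8861657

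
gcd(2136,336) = 24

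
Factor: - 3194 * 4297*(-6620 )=2^3*5^1* 331^1*1597^1 * 4297^1= 90856971160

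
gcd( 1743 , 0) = 1743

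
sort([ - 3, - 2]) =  [ - 3, - 2]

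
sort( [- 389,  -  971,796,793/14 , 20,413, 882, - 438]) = [-971, - 438, - 389,20, 793/14,413,796,882] 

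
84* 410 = 34440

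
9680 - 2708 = 6972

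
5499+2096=7595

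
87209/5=17441+4/5 = 17441.80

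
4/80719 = 4/80719=0.00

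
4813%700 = 613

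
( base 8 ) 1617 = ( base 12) 63B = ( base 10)911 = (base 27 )16K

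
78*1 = 78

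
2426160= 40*60654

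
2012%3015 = 2012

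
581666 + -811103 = -229437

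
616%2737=616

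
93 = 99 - 6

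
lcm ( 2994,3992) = 11976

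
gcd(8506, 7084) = 2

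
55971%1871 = 1712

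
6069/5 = 1213 + 4/5 = 1213.80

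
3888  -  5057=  - 1169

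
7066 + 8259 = 15325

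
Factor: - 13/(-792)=2^( - 3)*3^ ( - 2) * 11^ (-1)*13^1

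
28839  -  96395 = -67556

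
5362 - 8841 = -3479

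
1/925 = 1/925 = 0.00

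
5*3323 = 16615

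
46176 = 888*52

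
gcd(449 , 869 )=1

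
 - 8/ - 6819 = 8/6819 = 0.00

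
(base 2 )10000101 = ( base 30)4d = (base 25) 58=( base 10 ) 133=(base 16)85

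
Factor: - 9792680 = - 2^3*5^1*17^1 *14401^1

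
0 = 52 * 0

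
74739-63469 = 11270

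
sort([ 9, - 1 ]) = [ - 1, 9]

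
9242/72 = 4621/36 = 128.36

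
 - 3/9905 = -3/9905 = - 0.00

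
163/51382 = 163/51382 = 0.00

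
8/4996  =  2/1249 = 0.00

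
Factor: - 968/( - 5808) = 2^(-1 )*3^( - 1)  =  1/6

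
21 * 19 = 399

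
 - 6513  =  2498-9011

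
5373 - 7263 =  - 1890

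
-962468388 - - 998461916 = 35993528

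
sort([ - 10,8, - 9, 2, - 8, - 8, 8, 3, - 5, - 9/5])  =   [  -  10, - 9, - 8, - 8, - 5, - 9/5, 2, 3, 8, 8]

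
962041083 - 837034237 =125006846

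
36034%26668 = 9366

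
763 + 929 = 1692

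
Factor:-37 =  -37^1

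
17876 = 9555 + 8321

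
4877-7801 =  - 2924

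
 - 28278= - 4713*6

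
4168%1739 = 690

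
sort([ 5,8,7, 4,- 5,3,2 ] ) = [ - 5,2, 3,4,5, 7 , 8]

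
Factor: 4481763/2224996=2^( - 2)*3^1*11^1*13^1 * 29^(-1 )* 31^1*337^1*19181^ ( - 1 )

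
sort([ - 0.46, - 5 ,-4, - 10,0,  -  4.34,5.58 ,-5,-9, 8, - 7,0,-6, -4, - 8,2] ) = [  -  10,-9, - 8, - 7,-6, - 5, - 5,-4.34, - 4, - 4,-0.46 , 0,  0,2 , 5.58, 8] 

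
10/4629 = 10/4629 = 0.00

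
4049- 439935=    - 435886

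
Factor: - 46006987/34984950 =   -  3538999/2691150 = - 2^( - 1 )*3^ ( - 1)*5^( - 2)*7^( - 1 )*11^( - 1 )*233^( - 1 )*3538999^1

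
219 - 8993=-8774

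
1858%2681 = 1858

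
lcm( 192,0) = 0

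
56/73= 56/73 =0.77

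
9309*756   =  7037604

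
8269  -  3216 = 5053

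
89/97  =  89/97 = 0.92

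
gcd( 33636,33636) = 33636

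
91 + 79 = 170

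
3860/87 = 3860/87 = 44.37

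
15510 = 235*66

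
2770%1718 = 1052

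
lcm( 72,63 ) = 504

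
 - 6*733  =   - 4398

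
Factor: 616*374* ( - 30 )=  - 2^5*3^1 * 5^1*7^1*11^2*17^1 = -6911520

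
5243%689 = 420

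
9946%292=18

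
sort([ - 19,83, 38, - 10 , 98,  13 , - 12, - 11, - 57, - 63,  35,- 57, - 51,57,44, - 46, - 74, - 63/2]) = [ - 74, - 63,  -  57, - 57, - 51, - 46 , - 63/2,-19, - 12, -11, - 10, 13, 35,  38,44, 57 , 83,98]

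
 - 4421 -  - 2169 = -2252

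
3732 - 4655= -923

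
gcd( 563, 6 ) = 1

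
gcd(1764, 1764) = 1764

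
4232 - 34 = 4198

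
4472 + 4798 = 9270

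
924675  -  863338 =61337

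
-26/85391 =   -  26/85391 = -0.00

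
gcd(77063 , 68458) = 1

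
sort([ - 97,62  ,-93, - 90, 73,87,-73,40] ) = [ - 97,-93 , - 90, - 73,40,62,73,87 ] 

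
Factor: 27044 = 2^2*6761^1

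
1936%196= 172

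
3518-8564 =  - 5046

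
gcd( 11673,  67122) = 9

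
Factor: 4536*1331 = 2^3*3^4*7^1*11^3 = 6037416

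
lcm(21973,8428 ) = 615244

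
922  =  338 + 584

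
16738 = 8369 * 2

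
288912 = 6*48152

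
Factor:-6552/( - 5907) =2184/1969 = 2^3*3^1*7^1*11^( - 1) * 13^1*179^ (- 1) 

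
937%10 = 7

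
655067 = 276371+378696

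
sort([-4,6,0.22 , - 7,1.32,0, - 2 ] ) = [ - 7, - 4,-2,0, 0.22,1.32, 6 ] 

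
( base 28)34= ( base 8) 130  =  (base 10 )88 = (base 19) 4C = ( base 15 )5D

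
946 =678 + 268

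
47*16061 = 754867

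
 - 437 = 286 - 723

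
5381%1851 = 1679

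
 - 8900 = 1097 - 9997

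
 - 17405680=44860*( -388)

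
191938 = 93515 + 98423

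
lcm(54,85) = 4590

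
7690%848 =58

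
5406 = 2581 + 2825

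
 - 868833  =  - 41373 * 21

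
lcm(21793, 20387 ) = 631997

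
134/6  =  67/3 = 22.33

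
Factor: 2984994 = 2^1*3^2*165833^1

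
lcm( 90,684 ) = 3420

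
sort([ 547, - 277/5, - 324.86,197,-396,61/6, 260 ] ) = [-396, - 324.86, - 277/5,61/6, 197, 260,  547] 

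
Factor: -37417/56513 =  - 17^1*71^1*1823^( - 1 ) =- 1207/1823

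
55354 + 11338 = 66692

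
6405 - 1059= 5346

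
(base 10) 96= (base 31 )33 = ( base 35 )2q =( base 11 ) 88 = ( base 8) 140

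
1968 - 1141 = 827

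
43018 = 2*21509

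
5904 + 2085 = 7989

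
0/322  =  0=0.00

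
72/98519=72/98519  =  0.00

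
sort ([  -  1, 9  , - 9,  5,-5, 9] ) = [- 9 ,-5,- 1,5,9, 9]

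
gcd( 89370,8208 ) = 54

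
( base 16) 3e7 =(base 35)SJ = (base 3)1101000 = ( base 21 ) 25c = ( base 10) 999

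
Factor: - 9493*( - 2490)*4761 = 112538470770 = 2^1*3^3*5^1*11^1*23^2*83^1*863^1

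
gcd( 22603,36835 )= 1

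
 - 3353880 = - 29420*114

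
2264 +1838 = 4102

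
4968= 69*72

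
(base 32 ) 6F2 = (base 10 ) 6626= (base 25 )af1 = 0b1100111100010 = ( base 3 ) 100002102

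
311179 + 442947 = 754126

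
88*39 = 3432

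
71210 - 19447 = 51763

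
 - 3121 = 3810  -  6931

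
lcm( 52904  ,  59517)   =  476136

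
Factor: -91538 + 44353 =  - 5^1*9437^1 = - 47185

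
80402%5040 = 4802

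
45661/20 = 45661/20  =  2283.05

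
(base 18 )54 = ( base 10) 94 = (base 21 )4a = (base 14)6a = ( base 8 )136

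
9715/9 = 9715/9 = 1079.44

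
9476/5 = 9476/5 = 1895.20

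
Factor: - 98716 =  - 2^2*23^1*29^1*37^1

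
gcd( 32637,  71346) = 759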